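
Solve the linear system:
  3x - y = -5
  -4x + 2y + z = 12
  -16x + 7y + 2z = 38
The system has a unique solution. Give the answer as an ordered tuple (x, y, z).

(-1, 2, 4)

Form the augmented matrix and row-reduce:
  [   3  -1  0  |  -5 ]
  [  -4   2  1  |  12 ]
  [ -16   7  2  |  38 ]
Multiply R1 by 1/3.
Add 4 times R1 to R2.
Add 16 times R1 to R3.
Multiply R2 by 3/2.
Subtract 5/3 times R2 from R3.
Multiply R3 by -2.
Subtract 3/2 times R3 from R2.
Add 1/3 times R2 to R1.
Reading off the last column: x = -1, y = 2, z = 4.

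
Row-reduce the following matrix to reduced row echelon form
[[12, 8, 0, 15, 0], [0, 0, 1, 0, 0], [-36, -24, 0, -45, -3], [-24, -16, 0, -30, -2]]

r1 := 1/12·r1
  [   1  2/3  0  5/4   0 ]
  [   0    0  1    0   0 ]
  [ -36  -24  0  -45  -3 ]
  [ -24  -16  0  -30  -2 ]
r3 := r3 + 36·r1
  [   1  2/3  0  5/4   0 ]
  [   0    0  1    0   0 ]
  [   0    0  0    0  -3 ]
  [ -24  -16  0  -30  -2 ]
r4 := r4 + 24·r1
  [ 1  2/3  0  5/4   0 ]
  [ 0    0  1    0   0 ]
  [ 0    0  0    0  -3 ]
  [ 0    0  0    0  -2 ]
r3 := -1/3·r3
  [ 1  2/3  0  5/4   0 ]
  [ 0    0  1    0   0 ]
  [ 0    0  0    0   1 ]
  [ 0    0  0    0  -2 ]
r4 := r4 + 2·r3
  [ 1  2/3  0  5/4  0 ]
  [ 0    0  1    0  0 ]
  [ 0    0  0    0  1 ]
  [ 0    0  0    0  0 ]

[[1, 2/3, 0, 5/4, 0], [0, 0, 1, 0, 0], [0, 0, 0, 0, 1], [0, 0, 0, 0, 0]]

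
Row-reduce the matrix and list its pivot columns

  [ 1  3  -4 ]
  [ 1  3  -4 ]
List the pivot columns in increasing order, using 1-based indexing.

1

Subtract r1 from r2.
  [ 1  3  -4 ]
  [ 0  0   0 ]
Pivot columns are the columns containing a leading 1.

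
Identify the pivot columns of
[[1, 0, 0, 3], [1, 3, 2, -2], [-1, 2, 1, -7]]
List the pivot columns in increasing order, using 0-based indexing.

R2 → R2 − R1
R3 → R3 + R1
R2 → 1/3·R2
R3 → R3 − 2·R2
R3 → -3·R3
R2 → R2 − 2/3·R3
Pivot columns are the columns containing a leading 1.

0, 1, 2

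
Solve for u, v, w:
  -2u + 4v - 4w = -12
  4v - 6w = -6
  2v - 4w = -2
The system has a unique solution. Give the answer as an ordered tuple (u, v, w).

Form the augmented matrix and row-reduce:
  [ -2  4  -4  |  -12 ]
  [  0  4  -6  |   -6 ]
  [  0  2  -4  |   -2 ]
ρ1 → -1/2·ρ1
  [ 1  -2   2  |   6 ]
  [ 0   4  -6  |  -6 ]
  [ 0   2  -4  |  -2 ]
ρ2 → 1/4·ρ2
  [ 1  -2     2  |     6 ]
  [ 0   1  -3/2  |  -3/2 ]
  [ 0   2    -4  |    -2 ]
ρ3 → ρ3 − 2·ρ2
  [ 1  -2     2  |     6 ]
  [ 0   1  -3/2  |  -3/2 ]
  [ 0   0    -1  |     1 ]
ρ3 → -1·ρ3
  [ 1  -2     2  |     6 ]
  [ 0   1  -3/2  |  -3/2 ]
  [ 0   0     1  |    -1 ]
ρ2 → ρ2 + 3/2·ρ3
  [ 1  -2  2  |   6 ]
  [ 0   1  0  |  -3 ]
  [ 0   0  1  |  -1 ]
ρ1 → ρ1 − 2·ρ3
  [ 1  -2  0  |   8 ]
  [ 0   1  0  |  -3 ]
  [ 0   0  1  |  -1 ]
ρ1 → ρ1 + 2·ρ2
  [ 1  0  0  |   2 ]
  [ 0  1  0  |  -3 ]
  [ 0  0  1  |  -1 ]
Reading off the last column: u = 2, v = -3, w = -1.

(2, -3, -1)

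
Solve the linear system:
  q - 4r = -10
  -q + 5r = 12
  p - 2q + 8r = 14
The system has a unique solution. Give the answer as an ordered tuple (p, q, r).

(-6, -2, 2)

Form the augmented matrix and row-reduce:
  [ 0   1  -4  |  -10 ]
  [ 0  -1   5  |   12 ]
  [ 1  -2   8  |   14 ]
Swap R1 and R3.
  [ 1  -2   8  |   14 ]
  [ 0  -1   5  |   12 ]
  [ 0   1  -4  |  -10 ]
Multiply R2 by -1.
  [ 1  -2   8  |   14 ]
  [ 0   1  -5  |  -12 ]
  [ 0   1  -4  |  -10 ]
Subtract R2 from R3.
  [ 1  -2   8  |   14 ]
  [ 0   1  -5  |  -12 ]
  [ 0   0   1  |    2 ]
Add 5 times R3 to R2.
  [ 1  -2  8  |  14 ]
  [ 0   1  0  |  -2 ]
  [ 0   0  1  |   2 ]
Subtract 8 times R3 from R1.
  [ 1  -2  0  |  -2 ]
  [ 0   1  0  |  -2 ]
  [ 0   0  1  |   2 ]
Add 2 times R2 to R1.
  [ 1  0  0  |  -6 ]
  [ 0  1  0  |  -2 ]
  [ 0  0  1  |   2 ]
Reading off the last column: p = -6, q = -2, r = 2.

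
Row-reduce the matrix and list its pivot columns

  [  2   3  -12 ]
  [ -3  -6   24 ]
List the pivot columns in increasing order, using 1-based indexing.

r1 -> 1/2·r1
r2 -> r2 + 3·r1
r2 -> -2/3·r2
r1 -> r1 − 3/2·r2
Pivot columns are the columns containing a leading 1.

1, 2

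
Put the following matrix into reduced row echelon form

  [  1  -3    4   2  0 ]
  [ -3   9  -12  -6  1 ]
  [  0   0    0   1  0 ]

Add 3 times R1 to R2.
  [ 1  -3  4  2  0 ]
  [ 0   0  0  0  1 ]
  [ 0   0  0  1  0 ]
Swap R2 and R3.
  [ 1  -3  4  2  0 ]
  [ 0   0  0  1  0 ]
  [ 0   0  0  0  1 ]
Subtract 2 times R2 from R1.
  [ 1  -3  4  0  0 ]
  [ 0   0  0  1  0 ]
  [ 0   0  0  0  1 ]

[[1, -3, 4, 0, 0], [0, 0, 0, 1, 0], [0, 0, 0, 0, 1]]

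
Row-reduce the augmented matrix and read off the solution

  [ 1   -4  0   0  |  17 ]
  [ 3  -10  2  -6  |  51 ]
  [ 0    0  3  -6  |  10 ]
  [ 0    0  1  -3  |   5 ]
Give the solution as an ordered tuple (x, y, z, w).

(-3, -5, 0, -5/3)

r2 ← r2 − 3·r1
  [ 1  -4  0   0  |  17 ]
  [ 0   2  2  -6  |   0 ]
  [ 0   0  3  -6  |  10 ]
  [ 0   0  1  -3  |   5 ]
r2 ← 1/2·r2
  [ 1  -4  0   0  |  17 ]
  [ 0   1  1  -3  |   0 ]
  [ 0   0  3  -6  |  10 ]
  [ 0   0  1  -3  |   5 ]
r3 ← 1/3·r3
  [ 1  -4  0   0  |    17 ]
  [ 0   1  1  -3  |     0 ]
  [ 0   0  1  -2  |  10/3 ]
  [ 0   0  1  -3  |     5 ]
r4 ← r4 − r3
  [ 1  -4  0   0  |    17 ]
  [ 0   1  1  -3  |     0 ]
  [ 0   0  1  -2  |  10/3 ]
  [ 0   0  0  -1  |   5/3 ]
r4 ← -1·r4
  [ 1  -4  0   0  |    17 ]
  [ 0   1  1  -3  |     0 ]
  [ 0   0  1  -2  |  10/3 ]
  [ 0   0  0   1  |  -5/3 ]
r3 ← r3 + 2·r4
  [ 1  -4  0   0  |    17 ]
  [ 0   1  1  -3  |     0 ]
  [ 0   0  1   0  |     0 ]
  [ 0   0  0   1  |  -5/3 ]
r2 ← r2 + 3·r4
  [ 1  -4  0  0  |    17 ]
  [ 0   1  1  0  |    -5 ]
  [ 0   0  1  0  |     0 ]
  [ 0   0  0  1  |  -5/3 ]
r2 ← r2 − r3
  [ 1  -4  0  0  |    17 ]
  [ 0   1  0  0  |    -5 ]
  [ 0   0  1  0  |     0 ]
  [ 0   0  0  1  |  -5/3 ]
r1 ← r1 + 4·r2
  [ 1  0  0  0  |    -3 ]
  [ 0  1  0  0  |    -5 ]
  [ 0  0  1  0  |     0 ]
  [ 0  0  0  1  |  -5/3 ]
Reading off the last column: x = -3, y = -5, z = 0, w = -5/3.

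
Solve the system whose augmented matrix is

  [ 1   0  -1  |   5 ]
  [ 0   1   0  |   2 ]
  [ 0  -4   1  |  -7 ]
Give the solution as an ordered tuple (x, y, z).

(6, 2, 1)

R3 := R3 + 4·R2
R1 := R1 + R3
Reading off the last column: x = 6, y = 2, z = 1.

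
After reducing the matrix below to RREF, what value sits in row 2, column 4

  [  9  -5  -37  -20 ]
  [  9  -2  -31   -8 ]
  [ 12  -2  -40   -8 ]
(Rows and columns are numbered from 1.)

r1 := 1/9·r1
  [  1  -5/9  -37/9  -20/9 ]
  [  9    -2    -31     -8 ]
  [ 12    -2    -40     -8 ]
r2 := r2 − 9·r1
  [  1  -5/9  -37/9  -20/9 ]
  [  0     3      6     12 ]
  [ 12    -2    -40     -8 ]
r3 := r3 − 12·r1
  [ 1  -5/9  -37/9  -20/9 ]
  [ 0     3      6     12 ]
  [ 0  14/3   28/3   56/3 ]
r2 := 1/3·r2
  [ 1  -5/9  -37/9  -20/9 ]
  [ 0     1      2      4 ]
  [ 0  14/3   28/3   56/3 ]
r3 := r3 − 14/3·r2
  [ 1  -5/9  -37/9  -20/9 ]
  [ 0     1      2      4 ]
  [ 0     0      0      0 ]
r1 := r1 + 5/9·r2
  [ 1  0  -3  0 ]
  [ 0  1   2  4 ]
  [ 0  0   0  0 ]

4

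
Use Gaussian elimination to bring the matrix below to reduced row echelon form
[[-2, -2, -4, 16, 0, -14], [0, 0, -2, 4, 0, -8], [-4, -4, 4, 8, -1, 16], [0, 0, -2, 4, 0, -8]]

[[1, 1, 0, -4, 0, -1], [0, 0, 1, -2, 0, 4], [0, 0, 0, 0, 1, 4], [0, 0, 0, 0, 0, 0]]

R1 -> -1/2·R1
  [  1   1   2  -8   0   7 ]
  [  0   0  -2   4   0  -8 ]
  [ -4  -4   4   8  -1  16 ]
  [  0   0  -2   4   0  -8 ]
R3 -> R3 + 4·R1
  [ 1  1   2   -8   0   7 ]
  [ 0  0  -2    4   0  -8 ]
  [ 0  0  12  -24  -1  44 ]
  [ 0  0  -2    4   0  -8 ]
R2 -> -1/2·R2
  [ 1  1   2   -8   0   7 ]
  [ 0  0   1   -2   0   4 ]
  [ 0  0  12  -24  -1  44 ]
  [ 0  0  -2    4   0  -8 ]
R3 -> R3 − 12·R2
  [ 1  1   2  -8   0   7 ]
  [ 0  0   1  -2   0   4 ]
  [ 0  0   0   0  -1  -4 ]
  [ 0  0  -2   4   0  -8 ]
R4 -> R4 + 2·R2
  [ 1  1  2  -8   0   7 ]
  [ 0  0  1  -2   0   4 ]
  [ 0  0  0   0  -1  -4 ]
  [ 0  0  0   0   0   0 ]
R3 -> -1·R3
  [ 1  1  2  -8  0  7 ]
  [ 0  0  1  -2  0  4 ]
  [ 0  0  0   0  1  4 ]
  [ 0  0  0   0  0  0 ]
R1 -> R1 − 2·R2
  [ 1  1  0  -4  0  -1 ]
  [ 0  0  1  -2  0   4 ]
  [ 0  0  0   0  1   4 ]
  [ 0  0  0   0  0   0 ]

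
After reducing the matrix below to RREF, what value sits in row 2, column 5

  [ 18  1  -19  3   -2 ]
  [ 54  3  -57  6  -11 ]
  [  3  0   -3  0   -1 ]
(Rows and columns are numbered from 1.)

Multiply r1 by 1/18.
  [  1  1/18  -19/18  1/6  -1/9 ]
  [ 54     3     -57    6   -11 ]
  [  3     0      -3    0    -1 ]
Subtract 54 times r1 from r2.
  [ 1  1/18  -19/18  1/6  -1/9 ]
  [ 0     0       0   -3    -5 ]
  [ 3     0      -3    0    -1 ]
Subtract 3 times r1 from r3.
  [ 1  1/18  -19/18   1/6  -1/9 ]
  [ 0     0       0    -3    -5 ]
  [ 0  -1/6     1/6  -1/2  -2/3 ]
Swap r2 and r3.
  [ 1  1/18  -19/18   1/6  -1/9 ]
  [ 0  -1/6     1/6  -1/2  -2/3 ]
  [ 0     0       0    -3    -5 ]
Multiply r2 by -6.
  [ 1  1/18  -19/18  1/6  -1/9 ]
  [ 0     1      -1    3     4 ]
  [ 0     0       0   -3    -5 ]
Multiply r3 by -1/3.
  [ 1  1/18  -19/18  1/6  -1/9 ]
  [ 0     1      -1    3     4 ]
  [ 0     0       0    1   5/3 ]
Subtract 3 times r3 from r2.
  [ 1  1/18  -19/18  1/6  -1/9 ]
  [ 0     1      -1    0    -1 ]
  [ 0     0       0    1   5/3 ]
Subtract 1/6 times r3 from r1.
  [ 1  1/18  -19/18  0  -7/18 ]
  [ 0     1      -1  0     -1 ]
  [ 0     0       0  1    5/3 ]
Subtract 1/18 times r2 from r1.
  [ 1  0  -1  0  -1/3 ]
  [ 0  1  -1  0    -1 ]
  [ 0  0   0  1   5/3 ]

-1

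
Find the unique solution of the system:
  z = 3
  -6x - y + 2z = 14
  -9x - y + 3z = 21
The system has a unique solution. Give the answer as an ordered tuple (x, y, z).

(-4/3, 0, 3)

Form the augmented matrix and row-reduce:
  [  0   0  1  |   3 ]
  [ -6  -1  2  |  14 ]
  [ -9  -1  3  |  21 ]
r1 ↔ r2
  [ -6  -1  2  |  14 ]
  [  0   0  1  |   3 ]
  [ -9  -1  3  |  21 ]
r1 ← -1/6·r1
  [  1  1/6  -1/3  |  -7/3 ]
  [  0    0     1  |     3 ]
  [ -9   -1     3  |    21 ]
r3 ← r3 + 9·r1
  [ 1  1/6  -1/3  |  -7/3 ]
  [ 0    0     1  |     3 ]
  [ 0  1/2     0  |     0 ]
r2 ↔ r3
  [ 1  1/6  -1/3  |  -7/3 ]
  [ 0  1/2     0  |     0 ]
  [ 0    0     1  |     3 ]
r2 ← 2·r2
  [ 1  1/6  -1/3  |  -7/3 ]
  [ 0    1     0  |     0 ]
  [ 0    0     1  |     3 ]
r1 ← r1 + 1/3·r3
  [ 1  1/6  0  |  -4/3 ]
  [ 0    1  0  |     0 ]
  [ 0    0  1  |     3 ]
r1 ← r1 − 1/6·r2
  [ 1  0  0  |  -4/3 ]
  [ 0  1  0  |     0 ]
  [ 0  0  1  |     3 ]
Reading off the last column: x = -4/3, y = 0, z = 3.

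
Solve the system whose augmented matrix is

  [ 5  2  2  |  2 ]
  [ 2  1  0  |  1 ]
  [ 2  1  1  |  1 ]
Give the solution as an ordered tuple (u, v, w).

(0, 1, 0)

Multiply ρ1 by 1/5.
  [ 1  2/5  2/5  |  2/5 ]
  [ 2    1    0  |    1 ]
  [ 2    1    1  |    1 ]
Subtract 2 times ρ1 from ρ2.
  [ 1  2/5   2/5  |  2/5 ]
  [ 0  1/5  -4/5  |  1/5 ]
  [ 2    1     1  |    1 ]
Subtract 2 times ρ1 from ρ3.
  [ 1  2/5   2/5  |  2/5 ]
  [ 0  1/5  -4/5  |  1/5 ]
  [ 0  1/5   1/5  |  1/5 ]
Multiply ρ2 by 5.
  [ 1  2/5  2/5  |  2/5 ]
  [ 0    1   -4  |    1 ]
  [ 0  1/5  1/5  |  1/5 ]
Subtract 1/5 times ρ2 from ρ3.
  [ 1  2/5  2/5  |  2/5 ]
  [ 0    1   -4  |    1 ]
  [ 0    0    1  |    0 ]
Add 4 times ρ3 to ρ2.
  [ 1  2/5  2/5  |  2/5 ]
  [ 0    1    0  |    1 ]
  [ 0    0    1  |    0 ]
Subtract 2/5 times ρ3 from ρ1.
  [ 1  2/5  0  |  2/5 ]
  [ 0    1  0  |    1 ]
  [ 0    0  1  |    0 ]
Subtract 2/5 times ρ2 from ρ1.
  [ 1  0  0  |  0 ]
  [ 0  1  0  |  1 ]
  [ 0  0  1  |  0 ]
Reading off the last column: u = 0, v = 1, w = 0.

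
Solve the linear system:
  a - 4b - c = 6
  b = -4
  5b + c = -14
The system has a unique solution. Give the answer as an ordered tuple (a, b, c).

(-4, -4, 6)

Form the augmented matrix and row-reduce:
  [ 1  -4  -1  |    6 ]
  [ 0   1   0  |   -4 ]
  [ 0   5   1  |  -14 ]
R3 ← R3 − 5·R2
  [ 1  -4  -1  |   6 ]
  [ 0   1   0  |  -4 ]
  [ 0   0   1  |   6 ]
R1 ← R1 + R3
  [ 1  -4  0  |  12 ]
  [ 0   1  0  |  -4 ]
  [ 0   0  1  |   6 ]
R1 ← R1 + 4·R2
  [ 1  0  0  |  -4 ]
  [ 0  1  0  |  -4 ]
  [ 0  0  1  |   6 ]
Reading off the last column: a = -4, b = -4, c = 6.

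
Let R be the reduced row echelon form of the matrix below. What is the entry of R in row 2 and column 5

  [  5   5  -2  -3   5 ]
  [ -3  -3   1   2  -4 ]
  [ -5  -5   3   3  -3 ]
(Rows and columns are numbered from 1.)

r1 ← 1/5·r1
  [  1   1  -2/5  -3/5   1 ]
  [ -3  -3     1     2  -4 ]
  [ -5  -5     3     3  -3 ]
r2 ← r2 + 3·r1
  [  1   1  -2/5  -3/5   1 ]
  [  0   0  -1/5   1/5  -1 ]
  [ -5  -5     3     3  -3 ]
r3 ← r3 + 5·r1
  [ 1  1  -2/5  -3/5   1 ]
  [ 0  0  -1/5   1/5  -1 ]
  [ 0  0     1     0   2 ]
r2 ← -5·r2
  [ 1  1  -2/5  -3/5  1 ]
  [ 0  0     1    -1  5 ]
  [ 0  0     1     0  2 ]
r3 ← r3 − r2
  [ 1  1  -2/5  -3/5   1 ]
  [ 0  0     1    -1   5 ]
  [ 0  0     0     1  -3 ]
r2 ← r2 + r3
  [ 1  1  -2/5  -3/5   1 ]
  [ 0  0     1     0   2 ]
  [ 0  0     0     1  -3 ]
r1 ← r1 + 3/5·r3
  [ 1  1  -2/5  0  -4/5 ]
  [ 0  0     1  0     2 ]
  [ 0  0     0  1    -3 ]
r1 ← r1 + 2/5·r2
  [ 1  1  0  0   0 ]
  [ 0  0  1  0   2 ]
  [ 0  0  0  1  -3 ]

2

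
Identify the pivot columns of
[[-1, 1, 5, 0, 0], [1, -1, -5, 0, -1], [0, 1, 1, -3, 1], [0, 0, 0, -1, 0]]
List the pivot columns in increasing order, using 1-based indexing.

1, 2, 4, 5

R1 -> -1·R1
  [ 1  -1  -5   0   0 ]
  [ 1  -1  -5   0  -1 ]
  [ 0   1   1  -3   1 ]
  [ 0   0   0  -1   0 ]
R2 -> R2 − R1
  [ 1  -1  -5   0   0 ]
  [ 0   0   0   0  -1 ]
  [ 0   1   1  -3   1 ]
  [ 0   0   0  -1   0 ]
R2 <=> R3
  [ 1  -1  -5   0   0 ]
  [ 0   1   1  -3   1 ]
  [ 0   0   0   0  -1 ]
  [ 0   0   0  -1   0 ]
R3 <=> R4
  [ 1  -1  -5   0   0 ]
  [ 0   1   1  -3   1 ]
  [ 0   0   0  -1   0 ]
  [ 0   0   0   0  -1 ]
R3 -> -1·R3
  [ 1  -1  -5   0   0 ]
  [ 0   1   1  -3   1 ]
  [ 0   0   0   1   0 ]
  [ 0   0   0   0  -1 ]
R4 -> -1·R4
  [ 1  -1  -5   0  0 ]
  [ 0   1   1  -3  1 ]
  [ 0   0   0   1  0 ]
  [ 0   0   0   0  1 ]
R2 -> R2 − R4
  [ 1  -1  -5   0  0 ]
  [ 0   1   1  -3  0 ]
  [ 0   0   0   1  0 ]
  [ 0   0   0   0  1 ]
R2 -> R2 + 3·R3
  [ 1  -1  -5  0  0 ]
  [ 0   1   1  0  0 ]
  [ 0   0   0  1  0 ]
  [ 0   0   0  0  1 ]
R1 -> R1 + R2
  [ 1  0  -4  0  0 ]
  [ 0  1   1  0  0 ]
  [ 0  0   0  1  0 ]
  [ 0  0   0  0  1 ]
Pivot columns are the columns containing a leading 1.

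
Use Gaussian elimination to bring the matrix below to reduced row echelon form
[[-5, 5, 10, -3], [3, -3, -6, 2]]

[[1, -1, -2, 0], [0, 0, 0, 1]]

R1 → -1/5·R1
  [ 1  -1  -2  3/5 ]
  [ 3  -3  -6    2 ]
R2 → R2 − 3·R1
  [ 1  -1  -2  3/5 ]
  [ 0   0   0  1/5 ]
R2 → 5·R2
  [ 1  -1  -2  3/5 ]
  [ 0   0   0    1 ]
R1 → R1 − 3/5·R2
  [ 1  -1  -2  0 ]
  [ 0   0   0  1 ]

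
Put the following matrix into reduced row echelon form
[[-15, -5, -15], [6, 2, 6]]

ρ1 := -1/15·ρ1
  [ 1  1/3  1 ]
  [ 6    2  6 ]
ρ2 := ρ2 − 6·ρ1
  [ 1  1/3  1 ]
  [ 0    0  0 ]

[[1, 1/3, 1], [0, 0, 0]]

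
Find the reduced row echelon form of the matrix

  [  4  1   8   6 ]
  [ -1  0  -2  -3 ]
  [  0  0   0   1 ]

[[1, 0, 2, 0], [0, 1, 0, 0], [0, 0, 0, 1]]

R1 → 1/4·R1
  [  1  1/4   2  3/2 ]
  [ -1    0  -2   -3 ]
  [  0    0   0    1 ]
R2 → R2 + R1
  [ 1  1/4  2   3/2 ]
  [ 0  1/4  0  -3/2 ]
  [ 0    0  0     1 ]
R2 → 4·R2
  [ 1  1/4  2  3/2 ]
  [ 0    1  0   -6 ]
  [ 0    0  0    1 ]
R2 → R2 + 6·R3
  [ 1  1/4  2  3/2 ]
  [ 0    1  0    0 ]
  [ 0    0  0    1 ]
R1 → R1 − 3/2·R3
  [ 1  1/4  2  0 ]
  [ 0    1  0  0 ]
  [ 0    0  0  1 ]
R1 → R1 − 1/4·R2
  [ 1  0  2  0 ]
  [ 0  1  0  0 ]
  [ 0  0  0  1 ]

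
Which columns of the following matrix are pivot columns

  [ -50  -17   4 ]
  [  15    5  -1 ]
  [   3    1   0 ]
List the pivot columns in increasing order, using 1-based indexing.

1, 2, 3

Multiply ρ1 by -1/50.
Subtract 15 times ρ1 from ρ2.
Subtract 3 times ρ1 from ρ3.
Multiply ρ2 by -10.
Add 1/50 times ρ2 to ρ3.
Multiply ρ3 by 5.
Add 2 times ρ3 to ρ2.
Add 2/25 times ρ3 to ρ1.
Subtract 17/50 times ρ2 from ρ1.
Pivot columns are the columns containing a leading 1.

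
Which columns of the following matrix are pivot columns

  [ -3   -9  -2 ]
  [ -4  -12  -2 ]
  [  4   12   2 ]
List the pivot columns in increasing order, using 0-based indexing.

ρ1 ← -1/3·ρ1
  [  1    3  2/3 ]
  [ -4  -12   -2 ]
  [  4   12    2 ]
ρ2 ← ρ2 + 4·ρ1
  [ 1   3  2/3 ]
  [ 0   0  2/3 ]
  [ 4  12    2 ]
ρ3 ← ρ3 − 4·ρ1
  [ 1  3   2/3 ]
  [ 0  0   2/3 ]
  [ 0  0  -2/3 ]
ρ2 ← 3/2·ρ2
  [ 1  3   2/3 ]
  [ 0  0     1 ]
  [ 0  0  -2/3 ]
ρ3 ← ρ3 + 2/3·ρ2
  [ 1  3  2/3 ]
  [ 0  0    1 ]
  [ 0  0    0 ]
ρ1 ← ρ1 − 2/3·ρ2
  [ 1  3  0 ]
  [ 0  0  1 ]
  [ 0  0  0 ]
Pivot columns are the columns containing a leading 1.

0, 2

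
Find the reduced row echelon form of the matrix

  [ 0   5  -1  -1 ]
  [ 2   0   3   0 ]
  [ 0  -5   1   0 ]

[[1, 0, 3/2, 0], [0, 1, -1/5, 0], [0, 0, 0, 1]]

ρ1 <-> ρ2
  [ 2   0   3   0 ]
  [ 0   5  -1  -1 ]
  [ 0  -5   1   0 ]
ρ1 := 1/2·ρ1
  [ 1   0  3/2   0 ]
  [ 0   5   -1  -1 ]
  [ 0  -5    1   0 ]
ρ2 := 1/5·ρ2
  [ 1   0   3/2     0 ]
  [ 0   1  -1/5  -1/5 ]
  [ 0  -5     1     0 ]
ρ3 := ρ3 + 5·ρ2
  [ 1  0   3/2     0 ]
  [ 0  1  -1/5  -1/5 ]
  [ 0  0     0    -1 ]
ρ3 := -1·ρ3
  [ 1  0   3/2     0 ]
  [ 0  1  -1/5  -1/5 ]
  [ 0  0     0     1 ]
ρ2 := ρ2 + 1/5·ρ3
  [ 1  0   3/2  0 ]
  [ 0  1  -1/5  0 ]
  [ 0  0     0  1 ]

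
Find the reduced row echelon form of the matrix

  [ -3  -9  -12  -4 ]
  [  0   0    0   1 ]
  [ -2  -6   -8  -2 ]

ρ1 -> -1/3·ρ1
  [  1   3   4  4/3 ]
  [  0   0   0    1 ]
  [ -2  -6  -8   -2 ]
ρ3 -> ρ3 + 2·ρ1
  [ 1  3  4  4/3 ]
  [ 0  0  0    1 ]
  [ 0  0  0  2/3 ]
ρ3 -> ρ3 − 2/3·ρ2
  [ 1  3  4  4/3 ]
  [ 0  0  0    1 ]
  [ 0  0  0    0 ]
ρ1 -> ρ1 − 4/3·ρ2
  [ 1  3  4  0 ]
  [ 0  0  0  1 ]
  [ 0  0  0  0 ]

[[1, 3, 4, 0], [0, 0, 0, 1], [0, 0, 0, 0]]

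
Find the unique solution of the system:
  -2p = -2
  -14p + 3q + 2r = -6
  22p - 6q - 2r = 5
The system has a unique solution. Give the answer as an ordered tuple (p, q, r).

Form the augmented matrix and row-reduce:
  [  -2   0   0  |  -2 ]
  [ -14   3   2  |  -6 ]
  [  22  -6  -2  |   5 ]
r1 → -1/2·r1
  [   1   0   0  |   1 ]
  [ -14   3   2  |  -6 ]
  [  22  -6  -2  |   5 ]
r2 → r2 + 14·r1
  [  1   0   0  |  1 ]
  [  0   3   2  |  8 ]
  [ 22  -6  -2  |  5 ]
r3 → r3 − 22·r1
  [ 1   0   0  |    1 ]
  [ 0   3   2  |    8 ]
  [ 0  -6  -2  |  -17 ]
r2 → 1/3·r2
  [ 1   0    0  |    1 ]
  [ 0   1  2/3  |  8/3 ]
  [ 0  -6   -2  |  -17 ]
r3 → r3 + 6·r2
  [ 1  0    0  |    1 ]
  [ 0  1  2/3  |  8/3 ]
  [ 0  0    2  |   -1 ]
r3 → 1/2·r3
  [ 1  0    0  |     1 ]
  [ 0  1  2/3  |   8/3 ]
  [ 0  0    1  |  -1/2 ]
r2 → r2 − 2/3·r3
  [ 1  0  0  |     1 ]
  [ 0  1  0  |     3 ]
  [ 0  0  1  |  -1/2 ]
Reading off the last column: p = 1, q = 3, r = -1/2.

(1, 3, -1/2)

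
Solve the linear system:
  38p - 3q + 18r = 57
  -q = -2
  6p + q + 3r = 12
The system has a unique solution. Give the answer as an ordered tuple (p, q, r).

Form the augmented matrix and row-reduce:
  [ 38  -3  18  |  57 ]
  [  0  -1   0  |  -2 ]
  [  6   1   3  |  12 ]
Multiply R1 by 1/38.
  [ 1  -3/38  9/19  |  3/2 ]
  [ 0     -1     0  |   -2 ]
  [ 6      1     3  |   12 ]
Subtract 6 times R1 from R3.
  [ 1  -3/38  9/19  |  3/2 ]
  [ 0     -1     0  |   -2 ]
  [ 0  28/19  3/19  |    3 ]
Multiply R2 by -1.
  [ 1  -3/38  9/19  |  3/2 ]
  [ 0      1     0  |    2 ]
  [ 0  28/19  3/19  |    3 ]
Subtract 28/19 times R2 from R3.
  [ 1  -3/38  9/19  |   3/2 ]
  [ 0      1     0  |     2 ]
  [ 0      0  3/19  |  1/19 ]
Multiply R3 by 19/3.
  [ 1  -3/38  9/19  |  3/2 ]
  [ 0      1     0  |    2 ]
  [ 0      0     1  |  1/3 ]
Subtract 9/19 times R3 from R1.
  [ 1  -3/38  0  |  51/38 ]
  [ 0      1  0  |      2 ]
  [ 0      0  1  |    1/3 ]
Add 3/38 times R2 to R1.
  [ 1  0  0  |  3/2 ]
  [ 0  1  0  |    2 ]
  [ 0  0  1  |  1/3 ]
Reading off the last column: p = 3/2, q = 2, r = 1/3.

(3/2, 2, 1/3)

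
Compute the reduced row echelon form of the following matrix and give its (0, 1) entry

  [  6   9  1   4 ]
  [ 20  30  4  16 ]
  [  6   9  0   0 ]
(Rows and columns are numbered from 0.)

3/2

Multiply R1 by 1/6.
  [  1  3/2  1/6  2/3 ]
  [ 20   30    4   16 ]
  [  6    9    0    0 ]
Subtract 20 times R1 from R2.
  [ 1  3/2  1/6  2/3 ]
  [ 0    0  2/3  8/3 ]
  [ 6    9    0    0 ]
Subtract 6 times R1 from R3.
  [ 1  3/2  1/6  2/3 ]
  [ 0    0  2/3  8/3 ]
  [ 0    0   -1   -4 ]
Multiply R2 by 3/2.
  [ 1  3/2  1/6  2/3 ]
  [ 0    0    1    4 ]
  [ 0    0   -1   -4 ]
Add R2 to R3.
  [ 1  3/2  1/6  2/3 ]
  [ 0    0    1    4 ]
  [ 0    0    0    0 ]
Subtract 1/6 times R2 from R1.
  [ 1  3/2  0  0 ]
  [ 0    0  1  4 ]
  [ 0    0  0  0 ]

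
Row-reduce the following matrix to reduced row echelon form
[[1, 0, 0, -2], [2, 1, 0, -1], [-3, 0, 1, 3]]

Subtract 2 times ρ1 from ρ2.
  [  1  0  0  -2 ]
  [  0  1  0   3 ]
  [ -3  0  1   3 ]
Add 3 times ρ1 to ρ3.
  [ 1  0  0  -2 ]
  [ 0  1  0   3 ]
  [ 0  0  1  -3 ]

[[1, 0, 0, -2], [0, 1, 0, 3], [0, 0, 1, -3]]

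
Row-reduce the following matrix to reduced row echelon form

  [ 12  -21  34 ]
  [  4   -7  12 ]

[[1, -7/4, 0], [0, 0, 1]]

r1 ← 1/12·r1
r2 ← r2 − 4·r1
r2 ← 3/2·r2
r1 ← r1 − 17/6·r2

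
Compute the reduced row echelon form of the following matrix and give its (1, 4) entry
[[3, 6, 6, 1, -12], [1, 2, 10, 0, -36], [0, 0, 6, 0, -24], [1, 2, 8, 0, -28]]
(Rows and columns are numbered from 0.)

-4

Multiply r1 by 1/3.
  [ 1  2   2  1/3   -4 ]
  [ 1  2  10    0  -36 ]
  [ 0  0   6    0  -24 ]
  [ 1  2   8    0  -28 ]
Subtract r1 from r2.
  [ 1  2  2   1/3   -4 ]
  [ 0  0  8  -1/3  -32 ]
  [ 0  0  6     0  -24 ]
  [ 1  2  8     0  -28 ]
Subtract r1 from r4.
  [ 1  2  2   1/3   -4 ]
  [ 0  0  8  -1/3  -32 ]
  [ 0  0  6     0  -24 ]
  [ 0  0  6  -1/3  -24 ]
Multiply r2 by 1/8.
  [ 1  2  2    1/3   -4 ]
  [ 0  0  1  -1/24   -4 ]
  [ 0  0  6      0  -24 ]
  [ 0  0  6   -1/3  -24 ]
Subtract 6 times r2 from r3.
  [ 1  2  2    1/3   -4 ]
  [ 0  0  1  -1/24   -4 ]
  [ 0  0  0    1/4    0 ]
  [ 0  0  6   -1/3  -24 ]
Subtract 6 times r2 from r4.
  [ 1  2  2    1/3  -4 ]
  [ 0  0  1  -1/24  -4 ]
  [ 0  0  0    1/4   0 ]
  [ 0  0  0  -1/12   0 ]
Multiply r3 by 4.
  [ 1  2  2    1/3  -4 ]
  [ 0  0  1  -1/24  -4 ]
  [ 0  0  0      1   0 ]
  [ 0  0  0  -1/12   0 ]
Add 1/12 times r3 to r4.
  [ 1  2  2    1/3  -4 ]
  [ 0  0  1  -1/24  -4 ]
  [ 0  0  0      1   0 ]
  [ 0  0  0      0   0 ]
Add 1/24 times r3 to r2.
  [ 1  2  2  1/3  -4 ]
  [ 0  0  1    0  -4 ]
  [ 0  0  0    1   0 ]
  [ 0  0  0    0   0 ]
Subtract 1/3 times r3 from r1.
  [ 1  2  2  0  -4 ]
  [ 0  0  1  0  -4 ]
  [ 0  0  0  1   0 ]
  [ 0  0  0  0   0 ]
Subtract 2 times r2 from r1.
  [ 1  2  0  0   4 ]
  [ 0  0  1  0  -4 ]
  [ 0  0  0  1   0 ]
  [ 0  0  0  0   0 ]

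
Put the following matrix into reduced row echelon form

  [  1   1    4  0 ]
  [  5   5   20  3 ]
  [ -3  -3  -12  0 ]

[[1, 1, 4, 0], [0, 0, 0, 1], [0, 0, 0, 0]]

R2 → R2 − 5·R1
  [  1   1    4  0 ]
  [  0   0    0  3 ]
  [ -3  -3  -12  0 ]
R3 → R3 + 3·R1
  [ 1  1  4  0 ]
  [ 0  0  0  3 ]
  [ 0  0  0  0 ]
R2 → 1/3·R2
  [ 1  1  4  0 ]
  [ 0  0  0  1 ]
  [ 0  0  0  0 ]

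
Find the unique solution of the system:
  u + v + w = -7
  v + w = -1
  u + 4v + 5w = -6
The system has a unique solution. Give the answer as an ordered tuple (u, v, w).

(-6, -5, 4)

Form the augmented matrix and row-reduce:
  [ 1  1  1  |  -7 ]
  [ 0  1  1  |  -1 ]
  [ 1  4  5  |  -6 ]
R3 -> R3 − R1
  [ 1  1  1  |  -7 ]
  [ 0  1  1  |  -1 ]
  [ 0  3  4  |   1 ]
R3 -> R3 − 3·R2
  [ 1  1  1  |  -7 ]
  [ 0  1  1  |  -1 ]
  [ 0  0  1  |   4 ]
R2 -> R2 − R3
  [ 1  1  1  |  -7 ]
  [ 0  1  0  |  -5 ]
  [ 0  0  1  |   4 ]
R1 -> R1 − R3
  [ 1  1  0  |  -11 ]
  [ 0  1  0  |   -5 ]
  [ 0  0  1  |    4 ]
R1 -> R1 − R2
  [ 1  0  0  |  -6 ]
  [ 0  1  0  |  -5 ]
  [ 0  0  1  |   4 ]
Reading off the last column: u = -6, v = -5, w = 4.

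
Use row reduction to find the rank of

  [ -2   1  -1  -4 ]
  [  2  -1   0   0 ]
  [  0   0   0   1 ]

rank = 3

R1 -> -1/2·R1
  [ 1  -1/2  1/2  2 ]
  [ 2    -1    0  0 ]
  [ 0     0    0  1 ]
R2 -> R2 − 2·R1
  [ 1  -1/2  1/2   2 ]
  [ 0     0   -1  -4 ]
  [ 0     0    0   1 ]
R2 -> -1·R2
  [ 1  -1/2  1/2  2 ]
  [ 0     0    1  4 ]
  [ 0     0    0  1 ]
R2 -> R2 − 4·R3
  [ 1  -1/2  1/2  2 ]
  [ 0     0    1  0 ]
  [ 0     0    0  1 ]
R1 -> R1 − 2·R3
  [ 1  -1/2  1/2  0 ]
  [ 0     0    1  0 ]
  [ 0     0    0  1 ]
R1 -> R1 − 1/2·R2
  [ 1  -1/2  0  0 ]
  [ 0     0  1  0 ]
  [ 0     0  0  1 ]
The reduced form has 3 nonzero rows.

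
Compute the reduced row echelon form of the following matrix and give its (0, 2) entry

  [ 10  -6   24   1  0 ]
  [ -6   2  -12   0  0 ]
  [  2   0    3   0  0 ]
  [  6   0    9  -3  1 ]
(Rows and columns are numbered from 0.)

3/2

ρ1 := 1/10·ρ1
  [  1  -3/5  12/5  1/10  0 ]
  [ -6     2   -12     0  0 ]
  [  2     0     3     0  0 ]
  [  6     0     9    -3  1 ]
ρ2 := ρ2 + 6·ρ1
  [ 1  -3/5  12/5  1/10  0 ]
  [ 0  -8/5  12/5   3/5  0 ]
  [ 2     0     3     0  0 ]
  [ 6     0     9    -3  1 ]
ρ3 := ρ3 − 2·ρ1
  [ 1  -3/5  12/5  1/10  0 ]
  [ 0  -8/5  12/5   3/5  0 ]
  [ 0   6/5  -9/5  -1/5  0 ]
  [ 6     0     9    -3  1 ]
ρ4 := ρ4 − 6·ρ1
  [ 1  -3/5   12/5   1/10  0 ]
  [ 0  -8/5   12/5    3/5  0 ]
  [ 0   6/5   -9/5   -1/5  0 ]
  [ 0  18/5  -27/5  -18/5  1 ]
ρ2 := -5/8·ρ2
  [ 1  -3/5   12/5   1/10  0 ]
  [ 0     1   -3/2   -3/8  0 ]
  [ 0   6/5   -9/5   -1/5  0 ]
  [ 0  18/5  -27/5  -18/5  1 ]
ρ3 := ρ3 − 6/5·ρ2
  [ 1  -3/5   12/5   1/10  0 ]
  [ 0     1   -3/2   -3/8  0 ]
  [ 0     0      0    1/4  0 ]
  [ 0  18/5  -27/5  -18/5  1 ]
ρ4 := ρ4 − 18/5·ρ2
  [ 1  -3/5  12/5  1/10  0 ]
  [ 0     1  -3/2  -3/8  0 ]
  [ 0     0     0   1/4  0 ]
  [ 0     0     0  -9/4  1 ]
ρ3 := 4·ρ3
  [ 1  -3/5  12/5  1/10  0 ]
  [ 0     1  -3/2  -3/8  0 ]
  [ 0     0     0     1  0 ]
  [ 0     0     0  -9/4  1 ]
ρ4 := ρ4 + 9/4·ρ3
  [ 1  -3/5  12/5  1/10  0 ]
  [ 0     1  -3/2  -3/8  0 ]
  [ 0     0     0     1  0 ]
  [ 0     0     0     0  1 ]
ρ2 := ρ2 + 3/8·ρ3
  [ 1  -3/5  12/5  1/10  0 ]
  [ 0     1  -3/2     0  0 ]
  [ 0     0     0     1  0 ]
  [ 0     0     0     0  1 ]
ρ1 := ρ1 − 1/10·ρ3
  [ 1  -3/5  12/5  0  0 ]
  [ 0     1  -3/2  0  0 ]
  [ 0     0     0  1  0 ]
  [ 0     0     0  0  1 ]
ρ1 := ρ1 + 3/5·ρ2
  [ 1  0   3/2  0  0 ]
  [ 0  1  -3/2  0  0 ]
  [ 0  0     0  1  0 ]
  [ 0  0     0  0  1 ]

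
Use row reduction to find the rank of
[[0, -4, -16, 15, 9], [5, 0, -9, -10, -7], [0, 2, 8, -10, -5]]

rank = 3

R1 <=> R2
  [ 5   0   -9  -10  -7 ]
  [ 0  -4  -16   15   9 ]
  [ 0   2    8  -10  -5 ]
R1 := 1/5·R1
  [ 1   0  -9/5   -2  -7/5 ]
  [ 0  -4   -16   15     9 ]
  [ 0   2     8  -10    -5 ]
R2 := -1/4·R2
  [ 1  0  -9/5     -2  -7/5 ]
  [ 0  1     4  -15/4  -9/4 ]
  [ 0  2     8    -10    -5 ]
R3 := R3 − 2·R2
  [ 1  0  -9/5     -2  -7/5 ]
  [ 0  1     4  -15/4  -9/4 ]
  [ 0  0     0   -5/2  -1/2 ]
R3 := -2/5·R3
  [ 1  0  -9/5     -2  -7/5 ]
  [ 0  1     4  -15/4  -9/4 ]
  [ 0  0     0      1   1/5 ]
R2 := R2 + 15/4·R3
  [ 1  0  -9/5  -2  -7/5 ]
  [ 0  1     4   0  -3/2 ]
  [ 0  0     0   1   1/5 ]
R1 := R1 + 2·R3
  [ 1  0  -9/5  0    -1 ]
  [ 0  1     4  0  -3/2 ]
  [ 0  0     0  1   1/5 ]
The reduced form has 3 nonzero rows.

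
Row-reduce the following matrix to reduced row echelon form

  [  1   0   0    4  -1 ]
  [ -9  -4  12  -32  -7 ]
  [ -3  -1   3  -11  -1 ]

ρ2 ← ρ2 + 9·ρ1
  [  1   0   0    4   -1 ]
  [  0  -4  12    4  -16 ]
  [ -3  -1   3  -11   -1 ]
ρ3 ← ρ3 + 3·ρ1
  [ 1   0   0  4   -1 ]
  [ 0  -4  12  4  -16 ]
  [ 0  -1   3  1   -4 ]
ρ2 ← -1/4·ρ2
  [ 1   0   0   4  -1 ]
  [ 0   1  -3  -1   4 ]
  [ 0  -1   3   1  -4 ]
ρ3 ← ρ3 + ρ2
  [ 1  0   0   4  -1 ]
  [ 0  1  -3  -1   4 ]
  [ 0  0   0   0   0 ]

[[1, 0, 0, 4, -1], [0, 1, -3, -1, 4], [0, 0, 0, 0, 0]]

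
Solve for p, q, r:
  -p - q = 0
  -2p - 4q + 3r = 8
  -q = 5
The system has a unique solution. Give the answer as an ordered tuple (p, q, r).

Form the augmented matrix and row-reduce:
  [ -1  -1  0  |  0 ]
  [ -2  -4  3  |  8 ]
  [  0  -1  0  |  5 ]
R1 := -1·R1
  [  1   1  0  |  0 ]
  [ -2  -4  3  |  8 ]
  [  0  -1  0  |  5 ]
R2 := R2 + 2·R1
  [ 1   1  0  |  0 ]
  [ 0  -2  3  |  8 ]
  [ 0  -1  0  |  5 ]
R2 := -1/2·R2
  [ 1   1     0  |   0 ]
  [ 0   1  -3/2  |  -4 ]
  [ 0  -1     0  |   5 ]
R3 := R3 + R2
  [ 1  1     0  |   0 ]
  [ 0  1  -3/2  |  -4 ]
  [ 0  0  -3/2  |   1 ]
R3 := -2/3·R3
  [ 1  1     0  |     0 ]
  [ 0  1  -3/2  |    -4 ]
  [ 0  0     1  |  -2/3 ]
R2 := R2 + 3/2·R3
  [ 1  1  0  |     0 ]
  [ 0  1  0  |    -5 ]
  [ 0  0  1  |  -2/3 ]
R1 := R1 − R2
  [ 1  0  0  |     5 ]
  [ 0  1  0  |    -5 ]
  [ 0  0  1  |  -2/3 ]
Reading off the last column: p = 5, q = -5, r = -2/3.

(5, -5, -2/3)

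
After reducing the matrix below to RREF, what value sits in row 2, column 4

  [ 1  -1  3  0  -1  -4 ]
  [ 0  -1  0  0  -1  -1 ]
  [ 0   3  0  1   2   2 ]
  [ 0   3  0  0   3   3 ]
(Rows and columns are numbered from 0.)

-1

Multiply r2 by -1.
  [ 1  -1  3  0  -1  -4 ]
  [ 0   1  0  0   1   1 ]
  [ 0   3  0  1   2   2 ]
  [ 0   3  0  0   3   3 ]
Subtract 3 times r2 from r3.
  [ 1  -1  3  0  -1  -4 ]
  [ 0   1  0  0   1   1 ]
  [ 0   0  0  1  -1  -1 ]
  [ 0   3  0  0   3   3 ]
Subtract 3 times r2 from r4.
  [ 1  -1  3  0  -1  -4 ]
  [ 0   1  0  0   1   1 ]
  [ 0   0  0  1  -1  -1 ]
  [ 0   0  0  0   0   0 ]
Add r2 to r1.
  [ 1  0  3  0   0  -3 ]
  [ 0  1  0  0   1   1 ]
  [ 0  0  0  1  -1  -1 ]
  [ 0  0  0  0   0   0 ]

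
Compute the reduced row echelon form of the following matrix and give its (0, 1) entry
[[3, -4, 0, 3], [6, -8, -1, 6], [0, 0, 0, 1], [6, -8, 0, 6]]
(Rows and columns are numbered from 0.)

r1 -> 1/3·r1
  [ 1  -4/3   0  1 ]
  [ 6    -8  -1  6 ]
  [ 0     0   0  1 ]
  [ 6    -8   0  6 ]
r2 -> r2 − 6·r1
  [ 1  -4/3   0  1 ]
  [ 0     0  -1  0 ]
  [ 0     0   0  1 ]
  [ 6    -8   0  6 ]
r4 -> r4 − 6·r1
  [ 1  -4/3   0  1 ]
  [ 0     0  -1  0 ]
  [ 0     0   0  1 ]
  [ 0     0   0  0 ]
r2 -> -1·r2
  [ 1  -4/3  0  1 ]
  [ 0     0  1  0 ]
  [ 0     0  0  1 ]
  [ 0     0  0  0 ]
r1 -> r1 − r3
  [ 1  -4/3  0  0 ]
  [ 0     0  1  0 ]
  [ 0     0  0  1 ]
  [ 0     0  0  0 ]

-4/3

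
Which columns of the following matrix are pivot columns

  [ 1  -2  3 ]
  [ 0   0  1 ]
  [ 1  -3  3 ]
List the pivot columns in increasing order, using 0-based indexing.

0, 1, 2

R3 := R3 − R1
  [ 1  -2  3 ]
  [ 0   0  1 ]
  [ 0  -1  0 ]
R2 ↔ R3
  [ 1  -2  3 ]
  [ 0  -1  0 ]
  [ 0   0  1 ]
R2 := -1·R2
  [ 1  -2  3 ]
  [ 0   1  0 ]
  [ 0   0  1 ]
R1 := R1 − 3·R3
  [ 1  -2  0 ]
  [ 0   1  0 ]
  [ 0   0  1 ]
R1 := R1 + 2·R2
  [ 1  0  0 ]
  [ 0  1  0 ]
  [ 0  0  1 ]
Pivot columns are the columns containing a leading 1.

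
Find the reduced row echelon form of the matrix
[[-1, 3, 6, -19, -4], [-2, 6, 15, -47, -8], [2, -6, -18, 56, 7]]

R1 -> -1·R1
  [  1  -3   -6   19   4 ]
  [ -2   6   15  -47  -8 ]
  [  2  -6  -18   56   7 ]
R2 -> R2 + 2·R1
  [ 1  -3   -6  19  4 ]
  [ 0   0    3  -9  0 ]
  [ 2  -6  -18  56  7 ]
R3 -> R3 − 2·R1
  [ 1  -3  -6  19   4 ]
  [ 0   0   3  -9   0 ]
  [ 0   0  -6  18  -1 ]
R2 -> 1/3·R2
  [ 1  -3  -6  19   4 ]
  [ 0   0   1  -3   0 ]
  [ 0   0  -6  18  -1 ]
R3 -> R3 + 6·R2
  [ 1  -3  -6  19   4 ]
  [ 0   0   1  -3   0 ]
  [ 0   0   0   0  -1 ]
R3 -> -1·R3
  [ 1  -3  -6  19  4 ]
  [ 0   0   1  -3  0 ]
  [ 0   0   0   0  1 ]
R1 -> R1 − 4·R3
  [ 1  -3  -6  19  0 ]
  [ 0   0   1  -3  0 ]
  [ 0   0   0   0  1 ]
R1 -> R1 + 6·R2
  [ 1  -3  0   1  0 ]
  [ 0   0  1  -3  0 ]
  [ 0   0  0   0  1 ]

[[1, -3, 0, 1, 0], [0, 0, 1, -3, 0], [0, 0, 0, 0, 1]]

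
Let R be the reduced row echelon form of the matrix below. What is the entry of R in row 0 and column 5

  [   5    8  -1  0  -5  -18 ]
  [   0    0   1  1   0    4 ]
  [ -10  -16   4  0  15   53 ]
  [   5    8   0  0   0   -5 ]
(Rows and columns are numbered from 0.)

-1

r1 ← 1/5·r1
  [   1  8/5  -1/5  0  -1  -18/5 ]
  [   0    0     1  1   0      4 ]
  [ -10  -16     4  0  15     53 ]
  [   5    8     0  0   0     -5 ]
r3 ← r3 + 10·r1
  [ 1  8/5  -1/5  0  -1  -18/5 ]
  [ 0    0     1  1   0      4 ]
  [ 0    0     2  0   5     17 ]
  [ 5    8     0  0   0     -5 ]
r4 ← r4 − 5·r1
  [ 1  8/5  -1/5  0  -1  -18/5 ]
  [ 0    0     1  1   0      4 ]
  [ 0    0     2  0   5     17 ]
  [ 0    0     1  0   5     13 ]
r3 ← r3 − 2·r2
  [ 1  8/5  -1/5   0  -1  -18/5 ]
  [ 0    0     1   1   0      4 ]
  [ 0    0     0  -2   5      9 ]
  [ 0    0     1   0   5     13 ]
r4 ← r4 − r2
  [ 1  8/5  -1/5   0  -1  -18/5 ]
  [ 0    0     1   1   0      4 ]
  [ 0    0     0  -2   5      9 ]
  [ 0    0     0  -1   5      9 ]
r3 ← -1/2·r3
  [ 1  8/5  -1/5   0    -1  -18/5 ]
  [ 0    0     1   1     0      4 ]
  [ 0    0     0   1  -5/2   -9/2 ]
  [ 0    0     0  -1     5      9 ]
r4 ← r4 + r3
  [ 1  8/5  -1/5  0    -1  -18/5 ]
  [ 0    0     1  1     0      4 ]
  [ 0    0     0  1  -5/2   -9/2 ]
  [ 0    0     0  0   5/2    9/2 ]
r4 ← 2/5·r4
  [ 1  8/5  -1/5  0    -1  -18/5 ]
  [ 0    0     1  1     0      4 ]
  [ 0    0     0  1  -5/2   -9/2 ]
  [ 0    0     0  0     1    9/5 ]
r3 ← r3 + 5/2·r4
  [ 1  8/5  -1/5  0  -1  -18/5 ]
  [ 0    0     1  1   0      4 ]
  [ 0    0     0  1   0      0 ]
  [ 0    0     0  0   1    9/5 ]
r1 ← r1 + r4
  [ 1  8/5  -1/5  0  0  -9/5 ]
  [ 0    0     1  1  0     4 ]
  [ 0    0     0  1  0     0 ]
  [ 0    0     0  0  1   9/5 ]
r2 ← r2 − r3
  [ 1  8/5  -1/5  0  0  -9/5 ]
  [ 0    0     1  0  0     4 ]
  [ 0    0     0  1  0     0 ]
  [ 0    0     0  0  1   9/5 ]
r1 ← r1 + 1/5·r2
  [ 1  8/5  0  0  0   -1 ]
  [ 0    0  1  0  0    4 ]
  [ 0    0  0  1  0    0 ]
  [ 0    0  0  0  1  9/5 ]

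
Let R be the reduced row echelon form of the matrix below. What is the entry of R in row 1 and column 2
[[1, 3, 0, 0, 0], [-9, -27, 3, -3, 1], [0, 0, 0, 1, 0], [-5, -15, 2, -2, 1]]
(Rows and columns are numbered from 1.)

3

R2 ← R2 + 9·R1
  [  1    3  0   0  0 ]
  [  0    0  3  -3  1 ]
  [  0    0  0   1  0 ]
  [ -5  -15  2  -2  1 ]
R4 ← R4 + 5·R1
  [ 1  3  0   0  0 ]
  [ 0  0  3  -3  1 ]
  [ 0  0  0   1  0 ]
  [ 0  0  2  -2  1 ]
R2 ← 1/3·R2
  [ 1  3  0   0    0 ]
  [ 0  0  1  -1  1/3 ]
  [ 0  0  0   1    0 ]
  [ 0  0  2  -2    1 ]
R4 ← R4 − 2·R2
  [ 1  3  0   0    0 ]
  [ 0  0  1  -1  1/3 ]
  [ 0  0  0   1    0 ]
  [ 0  0  0   0  1/3 ]
R4 ← 3·R4
  [ 1  3  0   0    0 ]
  [ 0  0  1  -1  1/3 ]
  [ 0  0  0   1    0 ]
  [ 0  0  0   0    1 ]
R2 ← R2 − 1/3·R4
  [ 1  3  0   0  0 ]
  [ 0  0  1  -1  0 ]
  [ 0  0  0   1  0 ]
  [ 0  0  0   0  1 ]
R2 ← R2 + R3
  [ 1  3  0  0  0 ]
  [ 0  0  1  0  0 ]
  [ 0  0  0  1  0 ]
  [ 0  0  0  0  1 ]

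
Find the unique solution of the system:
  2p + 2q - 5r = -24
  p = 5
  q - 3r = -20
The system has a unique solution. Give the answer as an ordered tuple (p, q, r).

Form the augmented matrix and row-reduce:
  [ 2  2  -5  |  -24 ]
  [ 1  0   0  |    5 ]
  [ 0  1  -3  |  -20 ]
Multiply R1 by 1/2.
Subtract R1 from R2.
Multiply R2 by -1.
Subtract R2 from R3.
Multiply R3 by -2.
Add 5/2 times R3 to R2.
Add 5/2 times R3 to R1.
Subtract R2 from R1.
Reading off the last column: p = 5, q = -2, r = 6.

(5, -2, 6)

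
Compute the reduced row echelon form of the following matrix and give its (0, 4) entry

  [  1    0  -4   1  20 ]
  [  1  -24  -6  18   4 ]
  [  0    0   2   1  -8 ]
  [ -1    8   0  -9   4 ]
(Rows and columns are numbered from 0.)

4

r2 := r2 − r1
  [  1    0  -4   1   20 ]
  [  0  -24  -2  17  -16 ]
  [  0    0   2   1   -8 ]
  [ -1    8   0  -9    4 ]
r4 := r4 + r1
  [ 1    0  -4   1   20 ]
  [ 0  -24  -2  17  -16 ]
  [ 0    0   2   1   -8 ]
  [ 0    8  -4  -8   24 ]
r2 := -1/24·r2
  [ 1  0    -4       1   20 ]
  [ 0  1  1/12  -17/24  2/3 ]
  [ 0  0     2       1   -8 ]
  [ 0  8    -4      -8   24 ]
r4 := r4 − 8·r2
  [ 1  0     -4       1    20 ]
  [ 0  1   1/12  -17/24   2/3 ]
  [ 0  0      2       1    -8 ]
  [ 0  0  -14/3    -7/3  56/3 ]
r3 := 1/2·r3
  [ 1  0     -4       1    20 ]
  [ 0  1   1/12  -17/24   2/3 ]
  [ 0  0      1     1/2    -4 ]
  [ 0  0  -14/3    -7/3  56/3 ]
r4 := r4 + 14/3·r3
  [ 1  0    -4       1   20 ]
  [ 0  1  1/12  -17/24  2/3 ]
  [ 0  0     1     1/2   -4 ]
  [ 0  0     0       0    0 ]
r2 := r2 − 1/12·r3
  [ 1  0  -4     1  20 ]
  [ 0  1   0  -3/4   1 ]
  [ 0  0   1   1/2  -4 ]
  [ 0  0   0     0   0 ]
r1 := r1 + 4·r3
  [ 1  0  0     3   4 ]
  [ 0  1  0  -3/4   1 ]
  [ 0  0  1   1/2  -4 ]
  [ 0  0  0     0   0 ]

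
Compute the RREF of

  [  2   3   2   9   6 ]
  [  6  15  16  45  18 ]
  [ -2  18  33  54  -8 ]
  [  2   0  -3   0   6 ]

[[1, 0, -3/2, 0, 0], [0, 1, 5/3, 3, 0], [0, 0, 0, 0, 1], [0, 0, 0, 0, 0]]

Multiply ρ1 by 1/2.
  [  1  3/2   1  9/2   3 ]
  [  6   15  16   45  18 ]
  [ -2   18  33   54  -8 ]
  [  2    0  -3    0   6 ]
Subtract 6 times ρ1 from ρ2.
  [  1  3/2   1  9/2   3 ]
  [  0    6  10   18   0 ]
  [ -2   18  33   54  -8 ]
  [  2    0  -3    0   6 ]
Add 2 times ρ1 to ρ3.
  [ 1  3/2   1  9/2   3 ]
  [ 0    6  10   18   0 ]
  [ 0   21  35   63  -2 ]
  [ 2    0  -3    0   6 ]
Subtract 2 times ρ1 from ρ4.
  [ 1  3/2   1  9/2   3 ]
  [ 0    6  10   18   0 ]
  [ 0   21  35   63  -2 ]
  [ 0   -3  -5   -9   0 ]
Multiply ρ2 by 1/6.
  [ 1  3/2    1  9/2   3 ]
  [ 0    1  5/3    3   0 ]
  [ 0   21   35   63  -2 ]
  [ 0   -3   -5   -9   0 ]
Subtract 21 times ρ2 from ρ3.
  [ 1  3/2    1  9/2   3 ]
  [ 0    1  5/3    3   0 ]
  [ 0    0    0    0  -2 ]
  [ 0   -3   -5   -9   0 ]
Add 3 times ρ2 to ρ4.
  [ 1  3/2    1  9/2   3 ]
  [ 0    1  5/3    3   0 ]
  [ 0    0    0    0  -2 ]
  [ 0    0    0    0   0 ]
Multiply ρ3 by -1/2.
  [ 1  3/2    1  9/2  3 ]
  [ 0    1  5/3    3  0 ]
  [ 0    0    0    0  1 ]
  [ 0    0    0    0  0 ]
Subtract 3 times ρ3 from ρ1.
  [ 1  3/2    1  9/2  0 ]
  [ 0    1  5/3    3  0 ]
  [ 0    0    0    0  1 ]
  [ 0    0    0    0  0 ]
Subtract 3/2 times ρ2 from ρ1.
  [ 1  0  -3/2  0  0 ]
  [ 0  1   5/3  3  0 ]
  [ 0  0     0  0  1 ]
  [ 0  0     0  0  0 ]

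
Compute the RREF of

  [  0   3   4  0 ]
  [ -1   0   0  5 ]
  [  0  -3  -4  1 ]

Swap ρ1 and ρ2.
  [ -1   0   0  5 ]
  [  0   3   4  0 ]
  [  0  -3  -4  1 ]
Multiply ρ1 by -1.
  [ 1   0   0  -5 ]
  [ 0   3   4   0 ]
  [ 0  -3  -4   1 ]
Multiply ρ2 by 1/3.
  [ 1   0    0  -5 ]
  [ 0   1  4/3   0 ]
  [ 0  -3   -4   1 ]
Add 3 times ρ2 to ρ3.
  [ 1  0    0  -5 ]
  [ 0  1  4/3   0 ]
  [ 0  0    0   1 ]
Add 5 times ρ3 to ρ1.
  [ 1  0    0  0 ]
  [ 0  1  4/3  0 ]
  [ 0  0    0  1 ]

[[1, 0, 0, 0], [0, 1, 4/3, 0], [0, 0, 0, 1]]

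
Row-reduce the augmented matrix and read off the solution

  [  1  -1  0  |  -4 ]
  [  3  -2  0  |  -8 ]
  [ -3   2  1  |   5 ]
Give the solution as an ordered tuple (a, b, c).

(0, 4, -3)

R2 -> R2 − 3·R1
  [  1  -1  0  |  -4 ]
  [  0   1  0  |   4 ]
  [ -3   2  1  |   5 ]
R3 -> R3 + 3·R1
  [ 1  -1  0  |  -4 ]
  [ 0   1  0  |   4 ]
  [ 0  -1  1  |  -7 ]
R3 -> R3 + R2
  [ 1  -1  0  |  -4 ]
  [ 0   1  0  |   4 ]
  [ 0   0  1  |  -3 ]
R1 -> R1 + R2
  [ 1  0  0  |   0 ]
  [ 0  1  0  |   4 ]
  [ 0  0  1  |  -3 ]
Reading off the last column: a = 0, b = 4, c = -3.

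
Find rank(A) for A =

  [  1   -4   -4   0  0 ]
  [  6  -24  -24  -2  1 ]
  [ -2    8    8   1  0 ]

rank = 3

r2 ← r2 − 6·r1
  [  1  -4  -4   0  0 ]
  [  0   0   0  -2  1 ]
  [ -2   8   8   1  0 ]
r3 ← r3 + 2·r1
  [ 1  -4  -4   0  0 ]
  [ 0   0   0  -2  1 ]
  [ 0   0   0   1  0 ]
r2 ← -1/2·r2
  [ 1  -4  -4  0     0 ]
  [ 0   0   0  1  -1/2 ]
  [ 0   0   0  1     0 ]
r3 ← r3 − r2
  [ 1  -4  -4  0     0 ]
  [ 0   0   0  1  -1/2 ]
  [ 0   0   0  0   1/2 ]
r3 ← 2·r3
  [ 1  -4  -4  0     0 ]
  [ 0   0   0  1  -1/2 ]
  [ 0   0   0  0     1 ]
r2 ← r2 + 1/2·r3
  [ 1  -4  -4  0  0 ]
  [ 0   0   0  1  0 ]
  [ 0   0   0  0  1 ]
The reduced form has 3 nonzero rows.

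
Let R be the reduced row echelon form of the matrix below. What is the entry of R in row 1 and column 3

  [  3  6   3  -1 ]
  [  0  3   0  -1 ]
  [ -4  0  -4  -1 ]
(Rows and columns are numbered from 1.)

1

Multiply R1 by 1/3.
  [  1  2   1  -1/3 ]
  [  0  3   0    -1 ]
  [ -4  0  -4    -1 ]
Add 4 times R1 to R3.
  [ 1  2  1  -1/3 ]
  [ 0  3  0    -1 ]
  [ 0  8  0  -7/3 ]
Multiply R2 by 1/3.
  [ 1  2  1  -1/3 ]
  [ 0  1  0  -1/3 ]
  [ 0  8  0  -7/3 ]
Subtract 8 times R2 from R3.
  [ 1  2  1  -1/3 ]
  [ 0  1  0  -1/3 ]
  [ 0  0  0   1/3 ]
Multiply R3 by 3.
  [ 1  2  1  -1/3 ]
  [ 0  1  0  -1/3 ]
  [ 0  0  0     1 ]
Add 1/3 times R3 to R2.
  [ 1  2  1  -1/3 ]
  [ 0  1  0     0 ]
  [ 0  0  0     1 ]
Add 1/3 times R3 to R1.
  [ 1  2  1  0 ]
  [ 0  1  0  0 ]
  [ 0  0  0  1 ]
Subtract 2 times R2 from R1.
  [ 1  0  1  0 ]
  [ 0  1  0  0 ]
  [ 0  0  0  1 ]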